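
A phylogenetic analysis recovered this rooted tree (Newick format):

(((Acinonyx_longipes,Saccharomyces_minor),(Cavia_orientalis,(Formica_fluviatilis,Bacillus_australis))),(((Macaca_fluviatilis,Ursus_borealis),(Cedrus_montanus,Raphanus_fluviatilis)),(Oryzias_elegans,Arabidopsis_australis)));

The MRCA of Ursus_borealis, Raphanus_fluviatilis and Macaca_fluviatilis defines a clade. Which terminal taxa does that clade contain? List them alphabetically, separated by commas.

Cedrus_montanus, Macaca_fluviatilis, Raphanus_fluviatilis, Ursus_borealis

Tracing Ursus_borealis: it sits inside (Macaca_fluviatilis,Ursus_borealis).
Tracing Raphanus_fluviatilis: it sits inside (Cedrus_montanus,Raphanus_fluviatilis).
Tracing Macaca_fluviatilis: it sits inside (Macaca_fluviatilis,Ursus_borealis).
The smallest clade enclosing all 3 is ((Macaca_fluviatilis,Ursus_borealis),(Cedrus_montanus,Raphanus_fluviatilis)); the answer is its 4 terminal taxa in alphabetical order.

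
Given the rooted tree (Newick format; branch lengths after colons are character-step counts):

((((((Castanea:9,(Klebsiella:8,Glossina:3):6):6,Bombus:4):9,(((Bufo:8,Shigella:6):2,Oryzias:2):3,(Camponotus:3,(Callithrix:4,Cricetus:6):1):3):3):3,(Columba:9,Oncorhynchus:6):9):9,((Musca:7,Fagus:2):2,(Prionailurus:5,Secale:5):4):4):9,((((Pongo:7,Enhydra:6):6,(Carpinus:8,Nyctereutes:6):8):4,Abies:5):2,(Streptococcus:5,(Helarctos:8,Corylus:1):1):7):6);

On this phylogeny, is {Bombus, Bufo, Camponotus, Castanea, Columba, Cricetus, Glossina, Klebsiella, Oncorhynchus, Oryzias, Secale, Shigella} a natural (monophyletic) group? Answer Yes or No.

The MRCA of the listed taxa subtends (((((Castanea,(Klebsiella,Glossina)),Bombus),(((Bufo,Shigella),Oryzias),(Camponotus,(Callithrix,Cricetus)))),(Columba,Oncorhynchus)),((Musca,Fagus),(Prionailurus,Secale))).
That clade also contains Callithrix, Fagus, Musca, Prionailurus, which are not in the proposed group, so the group is not monophyletic.

No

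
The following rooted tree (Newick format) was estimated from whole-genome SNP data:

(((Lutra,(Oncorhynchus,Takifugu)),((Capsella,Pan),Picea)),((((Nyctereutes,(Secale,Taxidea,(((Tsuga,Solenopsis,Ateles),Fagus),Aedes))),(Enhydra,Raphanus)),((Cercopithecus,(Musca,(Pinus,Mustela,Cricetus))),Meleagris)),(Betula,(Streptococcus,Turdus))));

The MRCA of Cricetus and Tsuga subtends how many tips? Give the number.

16

The MRCA of Cricetus and Tsuga is the node subtending (((Nyctereutes,(Secale,Taxidea,(((Tsuga,Solenopsis,Ateles),Fagus),Aedes))),(Enhydra,Raphanus)),((Cercopithecus,(Musca,(Pinus,Mustela,Cricetus))),Meleagris)).
That clade contains 16 terminal taxa: Aedes, Ateles, Cercopithecus, Cricetus, Enhydra, Fagus, Meleagris, Musca, Mustela, Nyctereutes, Pinus, Raphanus, Secale, Solenopsis, Taxidea, Tsuga.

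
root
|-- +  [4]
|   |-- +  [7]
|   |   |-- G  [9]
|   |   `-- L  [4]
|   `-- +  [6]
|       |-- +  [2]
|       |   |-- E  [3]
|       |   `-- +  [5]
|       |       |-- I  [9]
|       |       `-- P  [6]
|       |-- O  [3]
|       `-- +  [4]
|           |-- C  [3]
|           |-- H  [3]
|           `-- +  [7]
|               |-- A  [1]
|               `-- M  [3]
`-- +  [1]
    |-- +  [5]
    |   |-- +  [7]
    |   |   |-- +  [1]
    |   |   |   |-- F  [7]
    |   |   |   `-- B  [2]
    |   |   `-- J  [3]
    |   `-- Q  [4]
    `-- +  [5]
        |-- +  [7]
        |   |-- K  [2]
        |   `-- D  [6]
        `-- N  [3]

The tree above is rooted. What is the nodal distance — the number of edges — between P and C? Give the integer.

5

The MRCA of P and C is the node subtending ((E,(I,P)),O,(C,H,(A,M))).
From P up to that node: 3 branches. From C up to the same node: 2 branches. Total: 3 + 2 = 5.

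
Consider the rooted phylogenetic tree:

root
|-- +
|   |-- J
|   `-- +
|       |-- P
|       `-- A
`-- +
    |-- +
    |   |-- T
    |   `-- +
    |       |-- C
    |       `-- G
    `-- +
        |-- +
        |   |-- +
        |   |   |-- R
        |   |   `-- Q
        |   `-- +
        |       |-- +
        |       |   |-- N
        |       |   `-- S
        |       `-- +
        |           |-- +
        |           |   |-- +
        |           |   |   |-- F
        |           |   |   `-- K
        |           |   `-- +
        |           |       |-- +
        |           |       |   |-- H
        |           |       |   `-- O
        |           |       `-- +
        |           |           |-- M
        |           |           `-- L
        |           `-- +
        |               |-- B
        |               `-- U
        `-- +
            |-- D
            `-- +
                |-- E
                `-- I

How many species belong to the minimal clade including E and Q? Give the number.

15

The MRCA of E and Q is the node subtending (((R,Q),((N,S),(((F,K),((H,O),(M,L))),(B,U)))),(D,(E,I))).
That clade contains 15 terminal taxa: B, D, E, F, H, I, K, L, M, N, O, Q, R, S, U.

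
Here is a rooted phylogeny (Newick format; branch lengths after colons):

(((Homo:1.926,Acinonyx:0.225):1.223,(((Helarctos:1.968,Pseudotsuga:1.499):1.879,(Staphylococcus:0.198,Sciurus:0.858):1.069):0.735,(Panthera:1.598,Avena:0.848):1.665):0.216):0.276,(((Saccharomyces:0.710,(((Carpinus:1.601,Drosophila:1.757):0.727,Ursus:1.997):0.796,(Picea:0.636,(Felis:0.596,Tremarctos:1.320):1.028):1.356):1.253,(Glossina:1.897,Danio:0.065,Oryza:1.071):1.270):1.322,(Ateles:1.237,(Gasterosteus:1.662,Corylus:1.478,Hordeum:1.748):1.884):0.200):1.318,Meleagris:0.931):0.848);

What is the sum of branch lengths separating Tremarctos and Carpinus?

6.828

The path runs Tremarctos → … → MRCA → … → Carpinus; the MRCA is the node subtending (((Carpinus,Drosophila),Ursus),(Picea,(Felis,Tremarctos))).
Branch lengths along that path: 1.320 + 1.028 + 1.356 + 0.796 + 0.727 + 1.601 = 6.828.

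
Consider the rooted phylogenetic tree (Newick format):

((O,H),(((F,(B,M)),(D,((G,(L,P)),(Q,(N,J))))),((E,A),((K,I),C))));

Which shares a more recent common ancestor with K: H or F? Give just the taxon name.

F

The MRCA of K and F subtends (((F,(B,M)),(D,((G,(L,P)),(Q,(N,J))))),((E,A),((K,I),C))) (15 taxa).
The MRCA of K and H is the root, subtending the entire tree (17 taxa).
The first is nested inside the second, so K shares a more recent common ancestor with F.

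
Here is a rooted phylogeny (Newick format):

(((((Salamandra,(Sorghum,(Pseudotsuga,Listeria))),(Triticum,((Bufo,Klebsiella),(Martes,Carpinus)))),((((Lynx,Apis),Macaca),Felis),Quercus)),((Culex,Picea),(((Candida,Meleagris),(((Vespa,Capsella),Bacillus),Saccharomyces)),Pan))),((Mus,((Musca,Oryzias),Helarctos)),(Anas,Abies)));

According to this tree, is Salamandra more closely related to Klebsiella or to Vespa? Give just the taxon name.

The MRCA of Salamandra and Klebsiella subtends ((Salamandra,(Sorghum,(Pseudotsuga,Listeria))),(Triticum,((Bufo,Klebsiella),(Martes,Carpinus)))) (9 taxa).
The MRCA of Salamandra and Vespa subtends ((((Salamandra,(Sorghum,(Pseudotsuga,Listeria))),(Triticum,((Bufo,Klebsiella),(Martes,Carpinus)))),((((Lynx,Apis),Macaca),Felis),Quercus)),((Culex,Picea),(((Candida,Meleagris),(((Vespa,Capsella),Bacillus),Saccharomyces)),Pan))) (23 taxa).
The first is nested inside the second, so Salamandra shares a more recent common ancestor with Klebsiella.

Klebsiella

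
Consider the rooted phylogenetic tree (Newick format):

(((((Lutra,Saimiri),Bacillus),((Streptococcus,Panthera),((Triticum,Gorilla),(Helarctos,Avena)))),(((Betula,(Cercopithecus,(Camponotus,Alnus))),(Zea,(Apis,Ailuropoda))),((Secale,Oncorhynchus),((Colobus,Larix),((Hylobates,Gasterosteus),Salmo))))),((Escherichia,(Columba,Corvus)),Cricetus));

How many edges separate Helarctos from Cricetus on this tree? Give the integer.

8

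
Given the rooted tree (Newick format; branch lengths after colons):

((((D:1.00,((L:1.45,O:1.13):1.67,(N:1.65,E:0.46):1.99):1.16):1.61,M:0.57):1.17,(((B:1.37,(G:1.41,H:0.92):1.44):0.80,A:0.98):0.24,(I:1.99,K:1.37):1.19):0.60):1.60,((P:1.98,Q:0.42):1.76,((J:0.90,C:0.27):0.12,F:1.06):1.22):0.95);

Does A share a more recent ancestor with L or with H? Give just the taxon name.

H

The MRCA of A and H subtends ((B,(G,H)),A) (4 taxa).
The MRCA of A and L subtends (((D,((L,O),(N,E))),M),(((B,(G,H)),A),(I,K))) (12 taxa).
The first is nested inside the second, so A shares a more recent common ancestor with H.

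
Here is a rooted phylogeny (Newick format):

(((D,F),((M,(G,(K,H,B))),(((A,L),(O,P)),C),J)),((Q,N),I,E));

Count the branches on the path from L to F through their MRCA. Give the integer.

7

The MRCA of L and F is the node subtending ((D,F),((M,(G,(K,H,B))),(((A,L),(O,P)),C),J)).
From L up to that node: 5 branches. From F up to the same node: 2 branches. Total: 5 + 2 = 7.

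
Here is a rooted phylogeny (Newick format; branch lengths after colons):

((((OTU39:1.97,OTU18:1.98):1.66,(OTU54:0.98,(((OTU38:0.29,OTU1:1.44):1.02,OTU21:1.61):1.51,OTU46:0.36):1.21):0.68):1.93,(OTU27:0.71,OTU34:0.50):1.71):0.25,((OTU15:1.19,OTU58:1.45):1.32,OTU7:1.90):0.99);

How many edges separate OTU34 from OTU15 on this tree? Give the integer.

The MRCA of OTU34 and OTU15 is the root of the tree.
From OTU34 up to that node: 3 branches. From OTU15 up to the same node: 3 branches. Total: 3 + 3 = 6.

6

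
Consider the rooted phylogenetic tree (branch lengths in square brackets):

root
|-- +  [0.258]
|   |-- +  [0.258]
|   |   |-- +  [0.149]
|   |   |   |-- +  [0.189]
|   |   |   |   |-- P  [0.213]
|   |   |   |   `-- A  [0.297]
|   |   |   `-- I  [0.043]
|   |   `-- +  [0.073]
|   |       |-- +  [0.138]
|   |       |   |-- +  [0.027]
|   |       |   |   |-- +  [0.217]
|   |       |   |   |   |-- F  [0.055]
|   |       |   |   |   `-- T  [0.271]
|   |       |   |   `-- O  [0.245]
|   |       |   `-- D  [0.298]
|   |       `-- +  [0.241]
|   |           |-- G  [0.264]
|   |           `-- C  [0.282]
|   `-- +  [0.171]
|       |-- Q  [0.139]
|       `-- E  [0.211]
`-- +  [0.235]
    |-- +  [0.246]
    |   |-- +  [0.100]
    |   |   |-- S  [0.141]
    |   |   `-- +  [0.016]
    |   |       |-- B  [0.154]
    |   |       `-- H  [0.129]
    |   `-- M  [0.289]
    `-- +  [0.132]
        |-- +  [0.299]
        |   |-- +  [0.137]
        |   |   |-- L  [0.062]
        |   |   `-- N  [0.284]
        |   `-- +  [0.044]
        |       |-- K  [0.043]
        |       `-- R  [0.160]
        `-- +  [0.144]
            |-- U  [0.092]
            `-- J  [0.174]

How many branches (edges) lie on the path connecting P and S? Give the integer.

9

The MRCA of P and S is the root of the tree.
From P up to that node: 5 branches. From S up to the same node: 4 branches. Total: 5 + 4 = 9.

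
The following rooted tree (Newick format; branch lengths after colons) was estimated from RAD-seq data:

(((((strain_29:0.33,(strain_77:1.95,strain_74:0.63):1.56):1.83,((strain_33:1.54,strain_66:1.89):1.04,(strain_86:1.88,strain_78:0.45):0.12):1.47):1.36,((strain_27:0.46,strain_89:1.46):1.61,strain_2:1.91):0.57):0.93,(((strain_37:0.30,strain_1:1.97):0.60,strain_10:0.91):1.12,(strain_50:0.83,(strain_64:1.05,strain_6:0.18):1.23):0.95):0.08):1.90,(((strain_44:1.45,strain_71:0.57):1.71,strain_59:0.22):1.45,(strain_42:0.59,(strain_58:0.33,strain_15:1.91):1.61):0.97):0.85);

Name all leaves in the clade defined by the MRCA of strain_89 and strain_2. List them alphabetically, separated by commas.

Tracing strain_89: it sits inside (strain_27,strain_89).
Tracing strain_2: it sits inside ((strain_27,strain_89),strain_2).
The smallest clade enclosing both is ((strain_27,strain_89),strain_2); the answer is its 3 terminal taxa in alphabetical order.

strain_2, strain_27, strain_89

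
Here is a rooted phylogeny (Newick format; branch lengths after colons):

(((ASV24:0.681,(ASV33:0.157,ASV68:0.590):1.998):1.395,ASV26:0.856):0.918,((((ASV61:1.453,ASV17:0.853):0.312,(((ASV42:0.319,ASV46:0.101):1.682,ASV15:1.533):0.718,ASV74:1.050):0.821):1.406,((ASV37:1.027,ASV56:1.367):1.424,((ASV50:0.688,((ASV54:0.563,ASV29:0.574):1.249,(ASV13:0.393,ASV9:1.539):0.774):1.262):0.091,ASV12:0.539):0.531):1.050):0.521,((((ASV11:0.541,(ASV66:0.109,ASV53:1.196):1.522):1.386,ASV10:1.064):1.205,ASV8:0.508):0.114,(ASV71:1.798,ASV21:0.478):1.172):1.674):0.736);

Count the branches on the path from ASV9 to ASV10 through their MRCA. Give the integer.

11

The MRCA of ASV9 and ASV10 is the node subtending ((((ASV61,ASV17),(((ASV42,ASV46),ASV15),ASV74)),((ASV37,ASV56),((ASV50,((ASV54,ASV29),(ASV13,ASV9))),ASV12))),((((ASV11,(ASV66,ASV53)),ASV10),ASV8),(ASV71,ASV21))).
From ASV9 up to that node: 7 branches. From ASV10 up to the same node: 4 branches. Total: 7 + 4 = 11.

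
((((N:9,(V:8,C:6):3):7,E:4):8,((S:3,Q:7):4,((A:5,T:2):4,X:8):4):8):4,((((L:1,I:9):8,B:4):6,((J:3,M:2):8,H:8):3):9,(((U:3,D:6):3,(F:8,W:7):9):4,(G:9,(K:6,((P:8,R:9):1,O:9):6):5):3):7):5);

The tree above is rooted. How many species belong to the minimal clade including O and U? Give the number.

The MRCA of O and U is the node subtending (((U,D),(F,W)),(G,(K,((P,R),O)))).
That clade contains 9 terminal taxa: D, F, G, K, O, P, R, U, W.

9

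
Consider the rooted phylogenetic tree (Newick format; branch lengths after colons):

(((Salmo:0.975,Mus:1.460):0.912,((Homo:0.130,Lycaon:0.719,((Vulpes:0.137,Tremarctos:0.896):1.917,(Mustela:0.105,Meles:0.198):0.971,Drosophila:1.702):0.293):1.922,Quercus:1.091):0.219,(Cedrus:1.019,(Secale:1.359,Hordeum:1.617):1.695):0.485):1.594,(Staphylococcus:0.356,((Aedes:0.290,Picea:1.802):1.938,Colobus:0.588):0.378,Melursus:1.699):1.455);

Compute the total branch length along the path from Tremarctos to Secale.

8.786

The path runs Tremarctos → … → MRCA → … → Secale; the MRCA is the node subtending ((Salmo,Mus),((Homo,Lycaon,((Vulpes,Tremarctos),(Mustela,Meles),Drosophila)),Quercus),(Cedrus,(Secale,Hordeum))).
Branch lengths along that path: 0.896 + 1.917 + 0.293 + 1.922 + 0.219 + 0.485 + 1.695 + 1.359 = 8.786.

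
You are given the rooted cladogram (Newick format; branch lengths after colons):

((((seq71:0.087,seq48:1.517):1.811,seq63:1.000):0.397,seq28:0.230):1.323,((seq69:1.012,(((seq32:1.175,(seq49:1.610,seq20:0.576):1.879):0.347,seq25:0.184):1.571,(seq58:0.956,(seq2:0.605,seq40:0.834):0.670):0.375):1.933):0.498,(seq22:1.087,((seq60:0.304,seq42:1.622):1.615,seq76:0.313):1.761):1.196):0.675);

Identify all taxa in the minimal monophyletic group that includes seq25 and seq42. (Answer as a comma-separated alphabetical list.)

Tracing seq25: it sits inside ((seq32,(seq49,seq20)),seq25).
Tracing seq42: it sits inside (seq60,seq42).
The smallest clade enclosing both is ((seq69,(((seq32,(seq49,seq20)),seq25),(seq58,(seq2,seq40)))),(seq22,((seq60,seq42),seq76))); the answer is its 12 terminal taxa in alphabetical order.

seq2, seq20, seq22, seq25, seq32, seq40, seq42, seq49, seq58, seq60, seq69, seq76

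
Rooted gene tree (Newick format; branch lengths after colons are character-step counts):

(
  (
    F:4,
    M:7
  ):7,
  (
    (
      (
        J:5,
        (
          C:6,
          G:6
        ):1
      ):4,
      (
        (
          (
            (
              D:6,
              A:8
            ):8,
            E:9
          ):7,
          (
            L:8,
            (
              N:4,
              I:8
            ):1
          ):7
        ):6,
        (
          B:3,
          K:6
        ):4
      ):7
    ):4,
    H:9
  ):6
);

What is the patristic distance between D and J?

The path runs D → … → MRCA → … → J; the MRCA is the node subtending ((J,(C,G)),((((D,A),E),(L,(N,I))),(B,K))).
Branch lengths along that path: 6 + 8 + 7 + 6 + 7 + 4 + 5 = 43.

43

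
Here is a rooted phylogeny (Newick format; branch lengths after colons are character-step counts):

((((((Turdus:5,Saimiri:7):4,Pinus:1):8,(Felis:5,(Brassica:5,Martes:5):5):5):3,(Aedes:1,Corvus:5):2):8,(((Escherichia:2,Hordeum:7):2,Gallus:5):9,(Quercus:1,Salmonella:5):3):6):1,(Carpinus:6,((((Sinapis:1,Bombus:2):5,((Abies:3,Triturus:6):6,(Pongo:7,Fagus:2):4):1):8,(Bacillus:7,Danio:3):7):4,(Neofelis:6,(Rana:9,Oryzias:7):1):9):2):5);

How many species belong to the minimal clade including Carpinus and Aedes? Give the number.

The MRCA of Carpinus and Aedes is the root, so the clade is the entire tree.
That clade contains 25 terminal taxa: Abies, Aedes, Bacillus, Bombus, Brassica, Carpinus, Corvus, Danio, Escherichia, Fagus, Felis, Gallus, Hordeum, Martes, Neofelis, Oryzias, Pinus, Pongo, Quercus, Rana, Saimiri, Salmonella, Sinapis, Triturus, Turdus.

25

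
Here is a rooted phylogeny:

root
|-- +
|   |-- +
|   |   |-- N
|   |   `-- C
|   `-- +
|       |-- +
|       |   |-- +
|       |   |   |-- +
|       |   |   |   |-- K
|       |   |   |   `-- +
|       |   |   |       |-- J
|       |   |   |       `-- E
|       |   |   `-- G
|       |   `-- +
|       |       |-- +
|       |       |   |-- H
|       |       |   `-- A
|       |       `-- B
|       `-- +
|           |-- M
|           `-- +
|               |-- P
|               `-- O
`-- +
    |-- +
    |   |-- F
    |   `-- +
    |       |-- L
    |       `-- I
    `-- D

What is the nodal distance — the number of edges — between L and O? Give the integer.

The MRCA of L and O is the root of the tree.
From L up to that node: 4 branches. From O up to the same node: 5 branches. Total: 4 + 5 = 9.

9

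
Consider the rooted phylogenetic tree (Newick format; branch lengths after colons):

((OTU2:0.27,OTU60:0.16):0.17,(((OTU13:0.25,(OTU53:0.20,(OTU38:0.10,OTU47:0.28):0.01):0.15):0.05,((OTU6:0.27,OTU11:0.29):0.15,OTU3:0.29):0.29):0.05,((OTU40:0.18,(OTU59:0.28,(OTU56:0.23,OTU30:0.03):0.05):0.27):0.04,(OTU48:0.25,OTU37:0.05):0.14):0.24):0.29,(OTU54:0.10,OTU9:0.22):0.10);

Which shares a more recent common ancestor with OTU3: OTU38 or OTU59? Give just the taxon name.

OTU38

The MRCA of OTU3 and OTU38 subtends ((OTU13,(OTU53,(OTU38,OTU47))),((OTU6,OTU11),OTU3)) (7 taxa).
The MRCA of OTU3 and OTU59 subtends (((OTU13,(OTU53,(OTU38,OTU47))),((OTU6,OTU11),OTU3)),((OTU40,(OTU59,(OTU56,OTU30))),(OTU48,OTU37))) (13 taxa).
The first is nested inside the second, so OTU3 shares a more recent common ancestor with OTU38.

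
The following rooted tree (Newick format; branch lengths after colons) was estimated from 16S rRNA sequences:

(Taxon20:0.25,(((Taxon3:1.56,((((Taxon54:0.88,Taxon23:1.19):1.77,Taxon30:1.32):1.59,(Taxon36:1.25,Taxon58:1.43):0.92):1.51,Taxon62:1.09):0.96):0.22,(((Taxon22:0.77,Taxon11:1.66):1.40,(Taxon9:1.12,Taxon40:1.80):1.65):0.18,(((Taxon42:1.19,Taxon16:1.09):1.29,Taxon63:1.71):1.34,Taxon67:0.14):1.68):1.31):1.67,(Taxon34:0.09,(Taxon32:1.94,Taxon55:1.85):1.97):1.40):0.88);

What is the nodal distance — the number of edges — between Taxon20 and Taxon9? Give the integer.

7

The MRCA of Taxon20 and Taxon9 is the root of the tree.
From Taxon20 up to that node: 1 branch. From Taxon9 up to the same node: 6 branches. Total: 1 + 6 = 7.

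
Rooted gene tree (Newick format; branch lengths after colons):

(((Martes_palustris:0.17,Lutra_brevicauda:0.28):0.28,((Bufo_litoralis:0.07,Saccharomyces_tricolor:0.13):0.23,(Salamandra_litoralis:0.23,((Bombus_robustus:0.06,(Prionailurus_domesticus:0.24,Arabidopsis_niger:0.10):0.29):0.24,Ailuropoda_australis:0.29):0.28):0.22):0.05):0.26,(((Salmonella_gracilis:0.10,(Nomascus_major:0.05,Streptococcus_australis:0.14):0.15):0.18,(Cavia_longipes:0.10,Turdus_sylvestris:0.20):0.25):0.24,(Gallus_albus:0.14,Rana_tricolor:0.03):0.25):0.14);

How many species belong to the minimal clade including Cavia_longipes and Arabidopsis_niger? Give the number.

16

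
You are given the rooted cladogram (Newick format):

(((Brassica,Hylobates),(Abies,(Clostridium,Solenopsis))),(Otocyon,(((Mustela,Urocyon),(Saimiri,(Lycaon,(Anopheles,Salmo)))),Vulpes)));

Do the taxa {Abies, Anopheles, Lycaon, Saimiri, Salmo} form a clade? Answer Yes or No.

No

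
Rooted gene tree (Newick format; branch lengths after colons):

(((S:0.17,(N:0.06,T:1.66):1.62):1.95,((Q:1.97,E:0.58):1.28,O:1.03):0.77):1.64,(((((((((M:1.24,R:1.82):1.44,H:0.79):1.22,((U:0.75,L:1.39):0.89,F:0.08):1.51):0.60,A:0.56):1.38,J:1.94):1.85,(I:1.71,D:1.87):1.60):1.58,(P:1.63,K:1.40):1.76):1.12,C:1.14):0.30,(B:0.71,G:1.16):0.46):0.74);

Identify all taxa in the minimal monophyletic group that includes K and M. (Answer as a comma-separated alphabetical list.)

A, D, F, H, I, J, K, L, M, P, R, U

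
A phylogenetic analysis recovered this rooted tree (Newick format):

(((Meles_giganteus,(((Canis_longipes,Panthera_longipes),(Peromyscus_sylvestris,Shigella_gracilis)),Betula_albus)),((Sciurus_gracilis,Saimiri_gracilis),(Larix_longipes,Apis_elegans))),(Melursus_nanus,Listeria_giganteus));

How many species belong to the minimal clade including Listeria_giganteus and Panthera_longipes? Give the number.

The MRCA of Listeria_giganteus and Panthera_longipes is the root, so the clade is the entire tree.
That clade contains 12 terminal taxa: Apis_elegans, Betula_albus, Canis_longipes, Larix_longipes, Listeria_giganteus, Meles_giganteus, Melursus_nanus, Panthera_longipes, Peromyscus_sylvestris, Saimiri_gracilis, Sciurus_gracilis, Shigella_gracilis.

12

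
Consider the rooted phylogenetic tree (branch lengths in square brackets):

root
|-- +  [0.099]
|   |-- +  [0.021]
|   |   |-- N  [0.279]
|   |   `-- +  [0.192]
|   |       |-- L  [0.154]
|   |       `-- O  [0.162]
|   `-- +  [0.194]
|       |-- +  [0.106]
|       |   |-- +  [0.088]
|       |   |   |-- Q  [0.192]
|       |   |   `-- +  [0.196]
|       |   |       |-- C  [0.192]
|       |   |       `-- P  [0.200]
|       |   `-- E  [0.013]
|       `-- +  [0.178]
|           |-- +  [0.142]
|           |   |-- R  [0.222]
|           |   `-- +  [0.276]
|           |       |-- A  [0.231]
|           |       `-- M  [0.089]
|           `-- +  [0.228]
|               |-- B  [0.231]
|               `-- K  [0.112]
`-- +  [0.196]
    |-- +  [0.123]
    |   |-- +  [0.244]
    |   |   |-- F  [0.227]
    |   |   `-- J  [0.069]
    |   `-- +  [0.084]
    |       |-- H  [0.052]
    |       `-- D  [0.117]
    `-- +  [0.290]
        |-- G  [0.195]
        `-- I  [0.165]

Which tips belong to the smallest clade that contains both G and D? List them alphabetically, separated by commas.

D, F, G, H, I, J

Tracing G: it sits inside (G,I).
Tracing D: it sits inside (H,D).
The smallest clade enclosing both is (((F,J),(H,D)),(G,I)); the answer is its 6 terminal taxa in alphabetical order.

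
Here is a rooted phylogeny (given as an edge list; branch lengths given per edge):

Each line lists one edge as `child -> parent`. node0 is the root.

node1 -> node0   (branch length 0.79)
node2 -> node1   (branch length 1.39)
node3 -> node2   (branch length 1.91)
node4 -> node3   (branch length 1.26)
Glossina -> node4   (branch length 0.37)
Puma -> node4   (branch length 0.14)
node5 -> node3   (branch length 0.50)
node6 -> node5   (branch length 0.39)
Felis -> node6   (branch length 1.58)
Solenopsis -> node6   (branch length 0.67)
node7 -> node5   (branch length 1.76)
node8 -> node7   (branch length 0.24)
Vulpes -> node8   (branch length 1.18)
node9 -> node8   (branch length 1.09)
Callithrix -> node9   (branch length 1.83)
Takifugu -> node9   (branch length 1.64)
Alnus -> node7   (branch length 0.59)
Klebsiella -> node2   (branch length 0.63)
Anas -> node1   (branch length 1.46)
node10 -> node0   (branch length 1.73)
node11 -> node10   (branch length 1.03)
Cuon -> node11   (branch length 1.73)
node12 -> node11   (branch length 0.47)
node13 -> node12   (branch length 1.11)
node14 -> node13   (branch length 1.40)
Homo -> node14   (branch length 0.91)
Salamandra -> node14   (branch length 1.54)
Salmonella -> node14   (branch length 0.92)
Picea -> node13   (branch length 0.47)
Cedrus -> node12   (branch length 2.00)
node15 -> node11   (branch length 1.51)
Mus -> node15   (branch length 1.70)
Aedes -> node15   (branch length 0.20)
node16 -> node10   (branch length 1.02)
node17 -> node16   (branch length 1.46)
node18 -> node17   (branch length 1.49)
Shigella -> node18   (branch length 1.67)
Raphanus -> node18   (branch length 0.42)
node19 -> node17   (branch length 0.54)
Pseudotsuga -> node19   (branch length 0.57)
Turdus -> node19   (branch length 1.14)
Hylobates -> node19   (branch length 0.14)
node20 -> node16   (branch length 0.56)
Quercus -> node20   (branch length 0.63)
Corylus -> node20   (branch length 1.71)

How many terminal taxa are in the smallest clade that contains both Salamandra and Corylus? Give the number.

15

The MRCA of Salamandra and Corylus is the node subtending ((Cuon,(((Homo,Salamandra,Salmonella),Picea),Cedrus),(Mus,Aedes)),(((Shigella,Raphanus),(Pseudotsuga,Turdus,Hylobates)),(Quercus,Corylus))).
That clade contains 15 terminal taxa: Aedes, Cedrus, Corylus, Cuon, Homo, Hylobates, Mus, Picea, Pseudotsuga, Quercus, Raphanus, Salamandra, Salmonella, Shigella, Turdus.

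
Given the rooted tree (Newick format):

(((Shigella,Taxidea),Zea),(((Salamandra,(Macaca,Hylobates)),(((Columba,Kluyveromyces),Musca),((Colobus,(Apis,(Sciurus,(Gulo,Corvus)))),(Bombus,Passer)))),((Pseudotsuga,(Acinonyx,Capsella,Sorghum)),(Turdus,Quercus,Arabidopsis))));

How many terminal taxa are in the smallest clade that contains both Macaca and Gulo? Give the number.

13

The MRCA of Macaca and Gulo is the node subtending ((Salamandra,(Macaca,Hylobates)),(((Columba,Kluyveromyces),Musca),((Colobus,(Apis,(Sciurus,(Gulo,Corvus)))),(Bombus,Passer)))).
That clade contains 13 terminal taxa: Apis, Bombus, Colobus, Columba, Corvus, Gulo, Hylobates, Kluyveromyces, Macaca, Musca, Passer, Salamandra, Sciurus.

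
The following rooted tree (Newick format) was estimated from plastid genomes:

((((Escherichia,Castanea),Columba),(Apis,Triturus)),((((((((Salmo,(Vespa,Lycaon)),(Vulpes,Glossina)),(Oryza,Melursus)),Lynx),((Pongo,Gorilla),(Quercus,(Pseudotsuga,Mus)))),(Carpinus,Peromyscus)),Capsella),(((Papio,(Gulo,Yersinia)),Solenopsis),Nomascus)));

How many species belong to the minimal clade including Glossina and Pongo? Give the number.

The MRCA of Glossina and Pongo is the node subtending (((((Salmo,(Vespa,Lycaon)),(Vulpes,Glossina)),(Oryza,Melursus)),Lynx),((Pongo,Gorilla),(Quercus,(Pseudotsuga,Mus)))).
That clade contains 13 terminal taxa: Glossina, Gorilla, Lycaon, Lynx, Melursus, Mus, Oryza, Pongo, Pseudotsuga, Quercus, Salmo, Vespa, Vulpes.

13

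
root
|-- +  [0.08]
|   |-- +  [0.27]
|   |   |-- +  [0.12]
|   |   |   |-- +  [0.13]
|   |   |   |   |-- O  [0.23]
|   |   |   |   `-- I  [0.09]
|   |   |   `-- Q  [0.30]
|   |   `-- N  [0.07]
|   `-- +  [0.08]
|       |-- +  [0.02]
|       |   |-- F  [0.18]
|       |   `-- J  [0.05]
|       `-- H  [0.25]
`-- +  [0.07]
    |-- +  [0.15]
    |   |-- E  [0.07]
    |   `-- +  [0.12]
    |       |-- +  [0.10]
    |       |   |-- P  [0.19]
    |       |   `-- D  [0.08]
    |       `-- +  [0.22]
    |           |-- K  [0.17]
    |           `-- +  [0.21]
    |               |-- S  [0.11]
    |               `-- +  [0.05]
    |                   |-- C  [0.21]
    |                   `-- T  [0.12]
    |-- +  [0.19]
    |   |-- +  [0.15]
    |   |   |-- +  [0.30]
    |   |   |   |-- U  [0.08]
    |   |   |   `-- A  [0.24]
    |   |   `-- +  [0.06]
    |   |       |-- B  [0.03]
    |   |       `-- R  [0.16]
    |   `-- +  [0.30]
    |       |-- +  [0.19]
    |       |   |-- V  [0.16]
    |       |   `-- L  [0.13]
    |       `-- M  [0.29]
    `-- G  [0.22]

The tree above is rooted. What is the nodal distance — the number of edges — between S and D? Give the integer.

The MRCA of S and D is the node subtending ((P,D),(K,(S,(C,T)))).
From S up to that node: 3 branches. From D up to the same node: 2 branches. Total: 3 + 2 = 5.

5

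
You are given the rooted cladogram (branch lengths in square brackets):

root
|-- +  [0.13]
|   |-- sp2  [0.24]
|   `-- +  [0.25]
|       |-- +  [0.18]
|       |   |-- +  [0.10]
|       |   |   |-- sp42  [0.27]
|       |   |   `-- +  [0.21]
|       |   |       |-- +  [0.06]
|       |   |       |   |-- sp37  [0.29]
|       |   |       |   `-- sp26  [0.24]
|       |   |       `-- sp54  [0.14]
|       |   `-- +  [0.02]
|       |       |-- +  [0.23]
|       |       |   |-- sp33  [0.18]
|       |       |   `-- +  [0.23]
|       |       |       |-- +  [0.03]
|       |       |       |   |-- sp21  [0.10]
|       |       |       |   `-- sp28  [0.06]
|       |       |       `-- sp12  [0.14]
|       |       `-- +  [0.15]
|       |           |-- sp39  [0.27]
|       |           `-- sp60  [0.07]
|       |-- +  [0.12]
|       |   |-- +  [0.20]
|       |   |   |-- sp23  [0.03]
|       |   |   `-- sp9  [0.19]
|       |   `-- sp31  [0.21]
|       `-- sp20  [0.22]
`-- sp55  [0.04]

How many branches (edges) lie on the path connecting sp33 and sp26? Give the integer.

The MRCA of sp33 and sp26 is the node subtending ((sp42,((sp37,sp26),sp54)),((sp33,((sp21,sp28),sp12)),(sp39,sp60))).
From sp33 up to that node: 3 branches. From sp26 up to the same node: 4 branches. Total: 3 + 4 = 7.

7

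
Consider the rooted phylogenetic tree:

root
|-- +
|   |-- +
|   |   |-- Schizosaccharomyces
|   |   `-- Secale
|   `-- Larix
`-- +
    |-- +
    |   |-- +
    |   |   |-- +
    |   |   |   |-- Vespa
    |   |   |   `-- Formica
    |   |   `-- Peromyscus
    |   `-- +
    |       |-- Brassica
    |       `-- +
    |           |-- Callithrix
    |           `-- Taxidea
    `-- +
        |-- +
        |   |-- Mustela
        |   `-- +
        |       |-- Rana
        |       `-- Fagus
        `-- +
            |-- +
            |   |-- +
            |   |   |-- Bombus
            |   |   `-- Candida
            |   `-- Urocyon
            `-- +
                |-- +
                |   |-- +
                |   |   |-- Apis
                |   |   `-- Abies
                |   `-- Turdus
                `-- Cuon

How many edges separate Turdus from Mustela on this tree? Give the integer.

6

The MRCA of Turdus and Mustela is the node subtending ((Mustela,(Rana,Fagus)),(((Bombus,Candida),Urocyon),(((Apis,Abies),Turdus),Cuon))).
From Turdus up to that node: 4 branches. From Mustela up to the same node: 2 branches. Total: 4 + 2 = 6.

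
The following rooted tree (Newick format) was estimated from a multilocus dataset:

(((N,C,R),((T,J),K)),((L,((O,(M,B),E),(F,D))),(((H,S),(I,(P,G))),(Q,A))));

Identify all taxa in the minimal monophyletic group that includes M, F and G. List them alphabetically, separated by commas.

A, B, D, E, F, G, H, I, L, M, O, P, Q, S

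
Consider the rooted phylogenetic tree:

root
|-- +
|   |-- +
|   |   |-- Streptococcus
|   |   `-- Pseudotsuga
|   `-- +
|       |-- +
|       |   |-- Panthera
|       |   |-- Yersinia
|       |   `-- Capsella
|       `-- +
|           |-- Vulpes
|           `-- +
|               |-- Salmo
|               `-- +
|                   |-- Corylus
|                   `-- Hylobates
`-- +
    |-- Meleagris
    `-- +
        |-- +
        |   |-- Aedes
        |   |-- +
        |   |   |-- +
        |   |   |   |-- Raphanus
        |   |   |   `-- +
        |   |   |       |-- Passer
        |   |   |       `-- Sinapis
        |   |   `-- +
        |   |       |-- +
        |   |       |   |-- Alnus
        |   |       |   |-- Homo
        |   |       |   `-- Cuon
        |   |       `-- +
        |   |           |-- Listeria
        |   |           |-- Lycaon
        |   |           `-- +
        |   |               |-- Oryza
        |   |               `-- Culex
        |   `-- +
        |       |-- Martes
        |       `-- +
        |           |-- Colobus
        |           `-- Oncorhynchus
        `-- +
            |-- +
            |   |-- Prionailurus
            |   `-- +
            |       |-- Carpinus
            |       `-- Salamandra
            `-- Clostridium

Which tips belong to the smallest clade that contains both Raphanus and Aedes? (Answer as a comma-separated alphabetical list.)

Aedes, Alnus, Colobus, Culex, Cuon, Homo, Listeria, Lycaon, Martes, Oncorhynchus, Oryza, Passer, Raphanus, Sinapis

Tracing Raphanus: it sits inside (Raphanus,(Passer,Sinapis)).
Tracing Aedes: it sits inside (Aedes,((Raphanus,(Passer,Sinapis)),((Alnus,Homo,Cuon),(Listeria,Lycaon,(Oryza,Culex)))),(Martes,(Colobus,Oncorhynchus))).
The smallest clade enclosing both is (Aedes,((Raphanus,(Passer,Sinapis)),((Alnus,Homo,Cuon),(Listeria,Lycaon,(Oryza,Culex)))),(Martes,(Colobus,Oncorhynchus))); the answer is its 14 terminal taxa in alphabetical order.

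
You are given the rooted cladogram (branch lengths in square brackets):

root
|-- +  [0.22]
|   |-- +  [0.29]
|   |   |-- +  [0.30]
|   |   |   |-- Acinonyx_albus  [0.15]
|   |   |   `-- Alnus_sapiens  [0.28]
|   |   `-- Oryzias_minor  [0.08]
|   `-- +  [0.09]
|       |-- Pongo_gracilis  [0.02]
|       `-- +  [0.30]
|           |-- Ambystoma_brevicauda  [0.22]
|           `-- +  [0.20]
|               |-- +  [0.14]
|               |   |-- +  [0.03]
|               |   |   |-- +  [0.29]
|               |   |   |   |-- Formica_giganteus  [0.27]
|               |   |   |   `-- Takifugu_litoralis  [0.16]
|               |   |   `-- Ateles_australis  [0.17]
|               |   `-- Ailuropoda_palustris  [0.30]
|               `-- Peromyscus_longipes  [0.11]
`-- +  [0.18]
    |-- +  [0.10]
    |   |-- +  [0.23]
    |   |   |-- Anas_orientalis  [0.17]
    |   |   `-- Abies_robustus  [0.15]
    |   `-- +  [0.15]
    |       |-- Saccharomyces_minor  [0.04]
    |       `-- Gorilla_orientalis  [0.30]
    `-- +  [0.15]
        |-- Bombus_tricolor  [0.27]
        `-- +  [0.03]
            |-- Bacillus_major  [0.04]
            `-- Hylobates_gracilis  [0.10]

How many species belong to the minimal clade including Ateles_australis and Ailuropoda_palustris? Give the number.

4

The MRCA of Ateles_australis and Ailuropoda_palustris is the node subtending (((Formica_giganteus,Takifugu_litoralis),Ateles_australis),Ailuropoda_palustris).
That clade contains 4 terminal taxa: Ailuropoda_palustris, Ateles_australis, Formica_giganteus, Takifugu_litoralis.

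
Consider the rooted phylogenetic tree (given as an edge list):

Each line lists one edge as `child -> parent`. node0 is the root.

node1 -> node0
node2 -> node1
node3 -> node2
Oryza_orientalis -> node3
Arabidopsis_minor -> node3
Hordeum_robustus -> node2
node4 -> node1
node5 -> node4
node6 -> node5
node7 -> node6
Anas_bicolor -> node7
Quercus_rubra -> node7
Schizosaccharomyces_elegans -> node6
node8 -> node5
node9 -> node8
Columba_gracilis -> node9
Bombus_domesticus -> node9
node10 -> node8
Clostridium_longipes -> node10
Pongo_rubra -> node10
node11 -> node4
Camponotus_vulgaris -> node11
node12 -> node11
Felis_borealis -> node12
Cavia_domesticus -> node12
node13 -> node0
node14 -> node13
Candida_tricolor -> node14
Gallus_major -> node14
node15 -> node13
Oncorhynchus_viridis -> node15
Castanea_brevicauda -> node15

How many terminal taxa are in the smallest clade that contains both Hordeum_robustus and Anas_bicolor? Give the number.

13

The MRCA of Hordeum_robustus and Anas_bicolor is the node subtending (((Oryza_orientalis,Arabidopsis_minor),Hordeum_robustus),((((Anas_bicolor,Quercus_rubra),Schizosaccharomyces_elegans),((Columba_gracilis,Bombus_domesticus),(Clostridium_longipes,Pongo_rubra))),(Camponotus_vulgaris,(Felis_borealis,Cavia_domesticus)))).
That clade contains 13 terminal taxa: Anas_bicolor, Arabidopsis_minor, Bombus_domesticus, Camponotus_vulgaris, Cavia_domesticus, Clostridium_longipes, Columba_gracilis, Felis_borealis, Hordeum_robustus, Oryza_orientalis, Pongo_rubra, Quercus_rubra, Schizosaccharomyces_elegans.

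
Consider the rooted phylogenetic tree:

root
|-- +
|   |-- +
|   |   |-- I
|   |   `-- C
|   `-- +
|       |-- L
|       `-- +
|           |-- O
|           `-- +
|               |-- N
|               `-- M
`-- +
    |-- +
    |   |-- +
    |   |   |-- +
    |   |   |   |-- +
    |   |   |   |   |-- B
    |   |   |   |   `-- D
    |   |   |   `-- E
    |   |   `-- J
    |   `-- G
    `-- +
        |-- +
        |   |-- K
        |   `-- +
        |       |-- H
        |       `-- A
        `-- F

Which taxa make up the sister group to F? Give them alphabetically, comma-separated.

F attaches to the tree at the node subtending ((K,(H,A)),F).
The other lineage descending from that same node — the sister group — is (K,(H,A)); its 3 tips in alphabetical order are the answer.

A, H, K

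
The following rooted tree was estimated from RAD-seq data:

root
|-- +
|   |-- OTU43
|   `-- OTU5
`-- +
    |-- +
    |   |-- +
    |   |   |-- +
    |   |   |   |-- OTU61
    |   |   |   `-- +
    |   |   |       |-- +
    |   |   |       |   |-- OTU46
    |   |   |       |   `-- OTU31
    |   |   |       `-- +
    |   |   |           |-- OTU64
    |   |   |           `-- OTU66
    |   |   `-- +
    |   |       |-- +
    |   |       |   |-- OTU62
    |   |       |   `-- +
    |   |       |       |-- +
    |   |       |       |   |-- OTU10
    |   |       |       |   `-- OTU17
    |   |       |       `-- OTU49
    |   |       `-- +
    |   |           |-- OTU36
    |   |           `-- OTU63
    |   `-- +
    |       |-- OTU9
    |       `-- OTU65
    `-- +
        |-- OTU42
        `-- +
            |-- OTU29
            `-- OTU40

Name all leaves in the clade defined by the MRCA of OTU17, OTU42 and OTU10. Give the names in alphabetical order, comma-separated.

Tracing OTU17: it sits inside (OTU10,OTU17).
Tracing OTU42: it sits inside (OTU42,(OTU29,OTU40)).
Tracing OTU10: it sits inside (OTU10,OTU17).
The smallest clade enclosing all 3 is ((((OTU61,((OTU46,OTU31),(OTU64,OTU66))),((OTU62,((OTU10,OTU17),OTU49)),(OTU36,OTU63))),(OTU9,OTU65)),(OTU42,(OTU29,OTU40))); the answer is its 16 terminal taxa in alphabetical order.

OTU10, OTU17, OTU29, OTU31, OTU36, OTU40, OTU42, OTU46, OTU49, OTU61, OTU62, OTU63, OTU64, OTU65, OTU66, OTU9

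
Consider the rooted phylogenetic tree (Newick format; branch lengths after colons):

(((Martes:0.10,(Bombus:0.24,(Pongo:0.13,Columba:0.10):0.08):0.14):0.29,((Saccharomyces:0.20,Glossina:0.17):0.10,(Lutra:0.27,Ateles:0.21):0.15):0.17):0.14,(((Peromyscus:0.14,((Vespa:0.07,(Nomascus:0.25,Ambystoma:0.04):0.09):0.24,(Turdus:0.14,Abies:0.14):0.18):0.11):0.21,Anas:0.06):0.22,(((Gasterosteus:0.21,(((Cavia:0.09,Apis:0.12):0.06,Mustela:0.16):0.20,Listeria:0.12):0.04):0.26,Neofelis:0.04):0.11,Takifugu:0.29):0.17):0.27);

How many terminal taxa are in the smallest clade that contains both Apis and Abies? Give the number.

The MRCA of Apis and Abies is the node subtending (((Peromyscus,((Vespa,(Nomascus,Ambystoma)),(Turdus,Abies))),Anas),(((Gasterosteus,(((Cavia,Apis),Mustela),Listeria)),Neofelis),Takifugu)).
That clade contains 14 terminal taxa: Abies, Ambystoma, Anas, Apis, Cavia, Gasterosteus, Listeria, Mustela, Neofelis, Nomascus, Peromyscus, Takifugu, Turdus, Vespa.

14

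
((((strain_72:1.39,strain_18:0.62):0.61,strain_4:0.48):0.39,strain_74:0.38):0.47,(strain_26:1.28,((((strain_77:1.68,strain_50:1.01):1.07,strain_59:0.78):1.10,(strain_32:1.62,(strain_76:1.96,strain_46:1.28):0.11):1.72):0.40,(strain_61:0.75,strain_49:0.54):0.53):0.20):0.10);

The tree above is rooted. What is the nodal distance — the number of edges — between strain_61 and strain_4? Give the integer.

The MRCA of strain_61 and strain_4 is the root of the tree.
From strain_61 up to that node: 4 branches. From strain_4 up to the same node: 3 branches. Total: 4 + 3 = 7.

7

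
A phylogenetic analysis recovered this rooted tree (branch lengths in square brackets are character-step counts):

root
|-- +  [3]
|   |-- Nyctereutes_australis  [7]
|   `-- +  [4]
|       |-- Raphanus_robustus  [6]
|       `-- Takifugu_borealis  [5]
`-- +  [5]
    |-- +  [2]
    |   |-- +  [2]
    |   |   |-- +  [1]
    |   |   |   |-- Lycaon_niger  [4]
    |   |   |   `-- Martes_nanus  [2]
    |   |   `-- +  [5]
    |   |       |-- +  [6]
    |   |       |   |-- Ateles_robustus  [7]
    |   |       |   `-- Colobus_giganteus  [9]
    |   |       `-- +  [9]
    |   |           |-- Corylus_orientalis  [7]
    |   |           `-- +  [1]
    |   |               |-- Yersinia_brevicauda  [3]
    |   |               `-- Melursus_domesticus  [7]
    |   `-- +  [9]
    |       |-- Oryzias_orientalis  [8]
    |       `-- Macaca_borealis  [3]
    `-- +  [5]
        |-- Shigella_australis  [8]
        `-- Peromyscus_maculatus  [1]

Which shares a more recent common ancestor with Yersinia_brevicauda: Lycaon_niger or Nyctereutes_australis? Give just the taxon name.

Lycaon_niger

The MRCA of Yersinia_brevicauda and Lycaon_niger subtends ((Lycaon_niger,Martes_nanus),((Ateles_robustus,Colobus_giganteus),(Corylus_orientalis,(Yersinia_brevicauda,Melursus_domesticus)))) (7 taxa).
The MRCA of Yersinia_brevicauda and Nyctereutes_australis is the root, subtending the entire tree (14 taxa).
The first is nested inside the second, so Yersinia_brevicauda shares a more recent common ancestor with Lycaon_niger.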